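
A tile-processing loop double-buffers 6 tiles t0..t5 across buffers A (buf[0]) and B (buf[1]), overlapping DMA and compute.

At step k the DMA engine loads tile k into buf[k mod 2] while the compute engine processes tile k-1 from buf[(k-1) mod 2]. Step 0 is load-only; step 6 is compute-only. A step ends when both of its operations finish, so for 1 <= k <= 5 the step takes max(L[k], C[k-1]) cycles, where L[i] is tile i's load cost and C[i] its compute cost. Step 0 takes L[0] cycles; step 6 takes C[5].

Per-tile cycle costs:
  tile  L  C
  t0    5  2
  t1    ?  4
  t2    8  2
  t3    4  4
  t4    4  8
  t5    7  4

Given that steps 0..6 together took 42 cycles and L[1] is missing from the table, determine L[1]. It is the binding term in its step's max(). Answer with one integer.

step 0 → dur = L[0]=5 = 5
step 1 → dur = max(L[1]=?, C[0]=2) = L[1]  (unknown; binding)
step 2 → dur = max(L[2]=8, C[1]=4) = 8
step 3 → dur = max(L[3]=4, C[2]=2) = 4
step 4 → dur = max(L[4]=4, C[3]=4) = 4
step 5 → dur = max(L[5]=7, C[4]=8) = 8
step 6 → dur = C[5]=4 = 4
sum of known step durations = 33
dur[1] = total - known = 42 - 33 = 9
L[1] is the binding max in step 1, so L[1] = dur[1] = 9

L[1] = 9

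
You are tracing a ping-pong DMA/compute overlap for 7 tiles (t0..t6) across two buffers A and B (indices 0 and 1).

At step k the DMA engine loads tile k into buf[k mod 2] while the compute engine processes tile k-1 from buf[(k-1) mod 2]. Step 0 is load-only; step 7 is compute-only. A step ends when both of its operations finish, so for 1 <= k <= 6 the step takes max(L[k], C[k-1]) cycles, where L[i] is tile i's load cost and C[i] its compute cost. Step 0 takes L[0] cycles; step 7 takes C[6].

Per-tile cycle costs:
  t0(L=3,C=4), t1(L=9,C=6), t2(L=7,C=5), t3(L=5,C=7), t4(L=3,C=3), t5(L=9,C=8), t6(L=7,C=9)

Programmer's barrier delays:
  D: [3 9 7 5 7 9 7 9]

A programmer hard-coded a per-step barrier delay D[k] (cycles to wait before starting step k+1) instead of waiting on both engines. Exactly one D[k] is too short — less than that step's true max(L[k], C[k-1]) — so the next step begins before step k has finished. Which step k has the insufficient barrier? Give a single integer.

[0] required=L[0]=3=3 vs D=3 ok
[1] required=max(L[1]=9,C[0]=4)=9 vs D=9 ok
[2] required=max(L[2]=7,C[1]=6)=7 vs D=7 ok
[3] required=max(L[3]=5,C[2]=5)=5 vs D=5 ok
[4] required=max(L[4]=3,C[3]=7)=7 vs D=7 ok
[5] required=max(L[5]=9,C[4]=3)=9 vs D=9 ok
[6] required=max(L[6]=7,C[5]=8)=8 vs D=7 SHORT
[7] required=C[6]=9=9 vs D=9 ok

hazard at step 6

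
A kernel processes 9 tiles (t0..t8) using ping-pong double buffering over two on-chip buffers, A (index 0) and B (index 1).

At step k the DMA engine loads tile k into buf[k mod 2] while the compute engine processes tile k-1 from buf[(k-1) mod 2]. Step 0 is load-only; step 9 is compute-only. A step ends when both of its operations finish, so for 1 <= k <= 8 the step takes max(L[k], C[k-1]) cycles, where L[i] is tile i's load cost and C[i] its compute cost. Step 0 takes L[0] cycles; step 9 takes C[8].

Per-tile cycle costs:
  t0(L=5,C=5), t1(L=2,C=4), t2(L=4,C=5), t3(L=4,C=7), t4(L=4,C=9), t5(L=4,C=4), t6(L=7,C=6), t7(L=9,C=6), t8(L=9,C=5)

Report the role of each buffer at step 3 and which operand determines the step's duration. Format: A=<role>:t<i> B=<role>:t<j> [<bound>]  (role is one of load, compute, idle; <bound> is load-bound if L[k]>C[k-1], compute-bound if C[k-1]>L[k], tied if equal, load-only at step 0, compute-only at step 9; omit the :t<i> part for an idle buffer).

[0] DMA t0→A (5c) ∥ CU idle ⇒ 5c, clock 5
[1] DMA t1→B (2c) ∥ CU A:t0 (5c) ⇒ 5c, clock 10
[2] DMA t2→A (4c) ∥ CU B:t1 (4c) ⇒ 4c, clock 14
[3] DMA t3→B (4c) ∥ CU A:t2 (5c) ⇒ 5c, clock 19
[4] DMA t4→A (4c) ∥ CU B:t3 (7c) ⇒ 7c, clock 26
[5] DMA t5→B (4c) ∥ CU A:t4 (9c) ⇒ 9c, clock 35
[6] DMA t6→A (7c) ∥ CU B:t5 (4c) ⇒ 7c, clock 42
[7] DMA t7→B (9c) ∥ CU A:t6 (6c) ⇒ 9c, clock 51
[8] DMA t8→A (9c) ∥ CU B:t7 (6c) ⇒ 9c, clock 60
[9] DMA idle ∥ CU A:t8 (5c) ⇒ 5c, clock 65

step 3: A=compute:t2 B=load:t3 [compute-bound]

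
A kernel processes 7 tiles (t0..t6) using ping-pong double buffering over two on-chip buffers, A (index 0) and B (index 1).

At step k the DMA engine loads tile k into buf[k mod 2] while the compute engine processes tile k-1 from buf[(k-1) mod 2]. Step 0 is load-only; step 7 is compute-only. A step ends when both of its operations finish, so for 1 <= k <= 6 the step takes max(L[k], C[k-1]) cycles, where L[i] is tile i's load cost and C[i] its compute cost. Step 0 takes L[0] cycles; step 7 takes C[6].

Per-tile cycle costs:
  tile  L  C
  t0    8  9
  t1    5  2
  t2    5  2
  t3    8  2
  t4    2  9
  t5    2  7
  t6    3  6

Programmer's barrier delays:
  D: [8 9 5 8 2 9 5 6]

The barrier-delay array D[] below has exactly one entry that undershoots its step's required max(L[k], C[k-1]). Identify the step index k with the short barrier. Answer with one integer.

hazard at step 6

step 0: need L[0]=8 = 8; D[0]=8 ok
step 1: need max(L[1]=5,C[0]=9) = 9; D[1]=9 ok
step 2: need max(L[2]=5,C[1]=2) = 5; D[2]=5 ok
step 3: need max(L[3]=8,C[2]=2) = 8; D[3]=8 ok
step 4: need max(L[4]=2,C[3]=2) = 2; D[4]=2 ok
step 5: need max(L[5]=2,C[4]=9) = 9; D[5]=9 ok
step 6: need max(L[6]=3,C[5]=7) = 7; D[6]=5 SHORT
step 7: need C[6]=6 = 6; D[7]=6 ok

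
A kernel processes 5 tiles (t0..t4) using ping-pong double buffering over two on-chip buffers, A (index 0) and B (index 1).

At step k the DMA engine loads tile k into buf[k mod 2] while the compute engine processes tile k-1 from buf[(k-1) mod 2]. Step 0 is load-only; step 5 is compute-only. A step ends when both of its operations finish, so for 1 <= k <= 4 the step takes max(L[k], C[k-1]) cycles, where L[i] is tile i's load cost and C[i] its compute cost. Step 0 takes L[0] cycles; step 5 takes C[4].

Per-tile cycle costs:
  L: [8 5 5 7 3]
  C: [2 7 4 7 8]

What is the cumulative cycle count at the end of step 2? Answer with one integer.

end_cycle[2] = 20

[0] DMA t0→A (8c) ∥ CU idle ⇒ 8c, clock 8
[1] DMA t1→B (5c) ∥ CU A:t0 (2c) ⇒ 5c, clock 13
[2] DMA t2→A (5c) ∥ CU B:t1 (7c) ⇒ 7c, clock 20
[3] DMA t3→B (7c) ∥ CU A:t2 (4c) ⇒ 7c, clock 27
[4] DMA t4→A (3c) ∥ CU B:t3 (7c) ⇒ 7c, clock 34
[5] DMA idle ∥ CU A:t4 (8c) ⇒ 8c, clock 42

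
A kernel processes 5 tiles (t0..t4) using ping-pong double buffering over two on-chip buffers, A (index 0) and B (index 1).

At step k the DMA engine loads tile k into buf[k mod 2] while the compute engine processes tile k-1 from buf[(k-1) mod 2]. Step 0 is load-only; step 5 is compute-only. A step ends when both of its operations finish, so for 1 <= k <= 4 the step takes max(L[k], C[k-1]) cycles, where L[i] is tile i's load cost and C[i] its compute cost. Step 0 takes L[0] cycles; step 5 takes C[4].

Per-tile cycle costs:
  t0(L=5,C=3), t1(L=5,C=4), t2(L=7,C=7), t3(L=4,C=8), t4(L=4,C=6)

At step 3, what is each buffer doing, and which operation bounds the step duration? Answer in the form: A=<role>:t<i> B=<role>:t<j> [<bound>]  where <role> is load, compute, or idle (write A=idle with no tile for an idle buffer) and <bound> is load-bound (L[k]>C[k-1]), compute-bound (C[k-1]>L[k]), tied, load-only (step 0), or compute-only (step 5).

[0] DMA t0→A (5c) ∥ CU idle ⇒ 5c, clock 5
[1] DMA t1→B (5c) ∥ CU A:t0 (3c) ⇒ 5c, clock 10
[2] DMA t2→A (7c) ∥ CU B:t1 (4c) ⇒ 7c, clock 17
[3] DMA t3→B (4c) ∥ CU A:t2 (7c) ⇒ 7c, clock 24
[4] DMA t4→A (4c) ∥ CU B:t3 (8c) ⇒ 8c, clock 32
[5] DMA idle ∥ CU A:t4 (6c) ⇒ 6c, clock 38

step 3: A=compute:t2 B=load:t3 [compute-bound]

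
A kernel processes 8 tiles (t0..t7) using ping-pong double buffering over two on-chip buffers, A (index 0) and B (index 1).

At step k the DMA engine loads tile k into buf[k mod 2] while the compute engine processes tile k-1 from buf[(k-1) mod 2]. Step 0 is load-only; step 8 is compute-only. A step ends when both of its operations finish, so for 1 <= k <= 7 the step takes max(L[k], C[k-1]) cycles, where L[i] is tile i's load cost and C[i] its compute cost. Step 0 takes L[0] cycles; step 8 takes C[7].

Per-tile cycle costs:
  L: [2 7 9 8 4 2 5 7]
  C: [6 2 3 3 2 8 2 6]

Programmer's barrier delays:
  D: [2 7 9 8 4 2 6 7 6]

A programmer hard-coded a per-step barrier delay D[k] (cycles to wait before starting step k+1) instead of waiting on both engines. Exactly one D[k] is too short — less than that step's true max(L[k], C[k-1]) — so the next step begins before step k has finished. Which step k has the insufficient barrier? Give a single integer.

hazard at step 6

k=0 barrier L[0]=2→2c, D[0]=2 ok
k=1 barrier max(L[1]=7,C[0]=6)→7c, D[1]=7 ok
k=2 barrier max(L[2]=9,C[1]=2)→9c, D[2]=9 ok
k=3 barrier max(L[3]=8,C[2]=3)→8c, D[3]=8 ok
k=4 barrier max(L[4]=4,C[3]=3)→4c, D[4]=4 ok
k=5 barrier max(L[5]=2,C[4]=2)→2c, D[5]=2 ok
k=6 barrier max(L[6]=5,C[5]=8)→8c, D[6]=6 SHORT
k=7 barrier max(L[7]=7,C[6]=2)→7c, D[7]=7 ok
k=8 barrier C[7]=6→6c, D[8]=6 ok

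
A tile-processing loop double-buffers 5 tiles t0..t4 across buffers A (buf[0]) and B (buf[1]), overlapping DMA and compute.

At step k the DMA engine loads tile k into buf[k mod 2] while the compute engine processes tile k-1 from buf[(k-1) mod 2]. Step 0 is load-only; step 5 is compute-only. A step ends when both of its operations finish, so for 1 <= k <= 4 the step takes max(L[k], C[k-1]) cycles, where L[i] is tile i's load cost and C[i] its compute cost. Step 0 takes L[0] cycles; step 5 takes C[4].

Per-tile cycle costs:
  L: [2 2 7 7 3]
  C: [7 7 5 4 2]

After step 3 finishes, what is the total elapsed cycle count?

end_cycle[3] = 23

[0] DMA t0→A (2c) ∥ CU idle ⇒ 2c, clock 2
[1] DMA t1→B (2c) ∥ CU A:t0 (7c) ⇒ 7c, clock 9
[2] DMA t2→A (7c) ∥ CU B:t1 (7c) ⇒ 7c, clock 16
[3] DMA t3→B (7c) ∥ CU A:t2 (5c) ⇒ 7c, clock 23
[4] DMA t4→A (3c) ∥ CU B:t3 (4c) ⇒ 4c, clock 27
[5] DMA idle ∥ CU A:t4 (2c) ⇒ 2c, clock 29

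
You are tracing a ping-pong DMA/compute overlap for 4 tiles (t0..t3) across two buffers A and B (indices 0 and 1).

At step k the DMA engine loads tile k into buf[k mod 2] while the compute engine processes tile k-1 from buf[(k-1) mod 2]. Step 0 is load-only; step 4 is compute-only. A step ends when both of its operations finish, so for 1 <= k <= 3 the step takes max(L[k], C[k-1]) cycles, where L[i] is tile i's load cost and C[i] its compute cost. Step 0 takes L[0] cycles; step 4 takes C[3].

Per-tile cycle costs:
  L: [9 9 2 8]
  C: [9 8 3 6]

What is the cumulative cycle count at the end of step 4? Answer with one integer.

  0. 9=9c; end=9; A:t0 B:-
  1. max(9,9)=9c; end=18; A:t0 B:t1
  2. max(2,8)=8c; end=26; A:t2 B:t1
  3. max(8,3)=8c; end=34; A:t2 B:t3
  4. 6=6c; end=40; A:t2 B:t3

end_cycle[4] = 40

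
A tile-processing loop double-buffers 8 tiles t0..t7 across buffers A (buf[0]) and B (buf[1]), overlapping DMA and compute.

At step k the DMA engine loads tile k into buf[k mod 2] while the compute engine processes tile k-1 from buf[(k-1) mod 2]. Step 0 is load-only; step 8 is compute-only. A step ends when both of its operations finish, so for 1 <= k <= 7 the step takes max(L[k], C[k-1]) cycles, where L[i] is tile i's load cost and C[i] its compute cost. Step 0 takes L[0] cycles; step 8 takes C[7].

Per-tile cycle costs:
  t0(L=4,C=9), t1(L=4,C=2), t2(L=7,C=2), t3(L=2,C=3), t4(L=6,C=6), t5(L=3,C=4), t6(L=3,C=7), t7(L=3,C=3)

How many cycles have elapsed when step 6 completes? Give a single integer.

end_cycle[6] = 38

k=0 load=t0/4c comp=- wait=4 total=4
k=1 load=t1/4c comp=t0/9c wait=9 total=13
k=2 load=t2/7c comp=t1/2c wait=7 total=20
k=3 load=t3/2c comp=t2/2c wait=2 total=22
k=4 load=t4/6c comp=t3/3c wait=6 total=28
k=5 load=t5/3c comp=t4/6c wait=6 total=34
k=6 load=t6/3c comp=t5/4c wait=4 total=38
k=7 load=t7/3c comp=t6/7c wait=7 total=45
k=8 load=- comp=t7/3c wait=3 total=48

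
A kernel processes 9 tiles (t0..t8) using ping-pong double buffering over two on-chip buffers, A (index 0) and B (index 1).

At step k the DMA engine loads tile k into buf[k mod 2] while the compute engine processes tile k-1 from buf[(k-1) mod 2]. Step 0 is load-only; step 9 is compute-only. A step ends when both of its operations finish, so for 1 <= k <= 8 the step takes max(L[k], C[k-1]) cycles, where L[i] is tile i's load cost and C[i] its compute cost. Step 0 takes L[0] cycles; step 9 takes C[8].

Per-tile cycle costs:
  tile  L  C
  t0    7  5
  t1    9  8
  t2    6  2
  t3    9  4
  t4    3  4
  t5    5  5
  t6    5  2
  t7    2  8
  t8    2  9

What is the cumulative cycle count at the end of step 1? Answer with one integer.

end_cycle[1] = 16

k=0 load=t0/7c comp=- wait=7 total=7
k=1 load=t1/9c comp=t0/5c wait=9 total=16
k=2 load=t2/6c comp=t1/8c wait=8 total=24
k=3 load=t3/9c comp=t2/2c wait=9 total=33
k=4 load=t4/3c comp=t3/4c wait=4 total=37
k=5 load=t5/5c comp=t4/4c wait=5 total=42
k=6 load=t6/5c comp=t5/5c wait=5 total=47
k=7 load=t7/2c comp=t6/2c wait=2 total=49
k=8 load=t8/2c comp=t7/8c wait=8 total=57
k=9 load=- comp=t8/9c wait=9 total=66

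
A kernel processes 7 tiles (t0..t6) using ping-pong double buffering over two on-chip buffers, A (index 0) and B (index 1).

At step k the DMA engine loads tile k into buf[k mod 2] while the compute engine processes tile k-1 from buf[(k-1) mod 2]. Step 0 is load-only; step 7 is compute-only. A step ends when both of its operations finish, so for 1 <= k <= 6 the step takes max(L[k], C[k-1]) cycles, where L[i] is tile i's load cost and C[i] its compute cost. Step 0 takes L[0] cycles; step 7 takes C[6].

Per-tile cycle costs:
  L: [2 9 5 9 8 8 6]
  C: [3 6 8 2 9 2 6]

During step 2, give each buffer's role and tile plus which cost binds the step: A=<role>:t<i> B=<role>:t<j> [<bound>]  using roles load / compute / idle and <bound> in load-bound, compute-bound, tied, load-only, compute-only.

step 2: A=load:t2 B=compute:t1 [compute-bound]

[0] DMA t0→A (2c) ∥ CU idle ⇒ 2c, clock 2
[1] DMA t1→B (9c) ∥ CU A:t0 (3c) ⇒ 9c, clock 11
[2] DMA t2→A (5c) ∥ CU B:t1 (6c) ⇒ 6c, clock 17
[3] DMA t3→B (9c) ∥ CU A:t2 (8c) ⇒ 9c, clock 26
[4] DMA t4→A (8c) ∥ CU B:t3 (2c) ⇒ 8c, clock 34
[5] DMA t5→B (8c) ∥ CU A:t4 (9c) ⇒ 9c, clock 43
[6] DMA t6→A (6c) ∥ CU B:t5 (2c) ⇒ 6c, clock 49
[7] DMA idle ∥ CU A:t6 (6c) ⇒ 6c, clock 55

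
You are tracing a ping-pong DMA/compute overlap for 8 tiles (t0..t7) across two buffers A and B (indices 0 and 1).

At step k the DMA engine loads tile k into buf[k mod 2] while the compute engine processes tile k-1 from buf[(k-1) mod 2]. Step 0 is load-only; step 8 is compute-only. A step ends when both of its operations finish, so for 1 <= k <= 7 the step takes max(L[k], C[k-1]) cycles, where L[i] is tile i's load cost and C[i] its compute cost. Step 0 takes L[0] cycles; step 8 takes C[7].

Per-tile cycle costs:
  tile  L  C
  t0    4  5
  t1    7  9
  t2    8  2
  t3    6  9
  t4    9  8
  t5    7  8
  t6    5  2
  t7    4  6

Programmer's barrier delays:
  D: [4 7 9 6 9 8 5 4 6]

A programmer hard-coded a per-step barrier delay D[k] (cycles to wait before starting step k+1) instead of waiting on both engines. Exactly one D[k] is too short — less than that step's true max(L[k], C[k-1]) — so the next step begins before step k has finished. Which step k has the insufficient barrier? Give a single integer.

hazard at step 6

[0] required=L[0]=4=4 vs D=4 ok
[1] required=max(L[1]=7,C[0]=5)=7 vs D=7 ok
[2] required=max(L[2]=8,C[1]=9)=9 vs D=9 ok
[3] required=max(L[3]=6,C[2]=2)=6 vs D=6 ok
[4] required=max(L[4]=9,C[3]=9)=9 vs D=9 ok
[5] required=max(L[5]=7,C[4]=8)=8 vs D=8 ok
[6] required=max(L[6]=5,C[5]=8)=8 vs D=5 SHORT
[7] required=max(L[7]=4,C[6]=2)=4 vs D=4 ok
[8] required=C[7]=6=6 vs D=6 ok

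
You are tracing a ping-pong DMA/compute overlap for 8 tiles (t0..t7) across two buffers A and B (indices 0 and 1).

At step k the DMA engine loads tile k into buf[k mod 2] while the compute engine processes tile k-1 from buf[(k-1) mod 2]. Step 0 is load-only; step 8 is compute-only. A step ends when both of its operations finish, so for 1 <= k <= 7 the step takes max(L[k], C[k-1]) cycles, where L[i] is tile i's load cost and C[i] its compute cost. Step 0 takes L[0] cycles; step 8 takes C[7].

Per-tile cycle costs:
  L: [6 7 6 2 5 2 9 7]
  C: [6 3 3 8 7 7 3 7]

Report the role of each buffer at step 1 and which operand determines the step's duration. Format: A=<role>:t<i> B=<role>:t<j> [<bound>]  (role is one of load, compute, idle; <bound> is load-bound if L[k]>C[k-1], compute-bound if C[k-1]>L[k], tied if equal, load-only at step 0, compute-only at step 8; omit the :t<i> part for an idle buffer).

[0] DMA t0→A (6c) ∥ CU idle ⇒ 6c, clock 6
[1] DMA t1→B (7c) ∥ CU A:t0 (6c) ⇒ 7c, clock 13
[2] DMA t2→A (6c) ∥ CU B:t1 (3c) ⇒ 6c, clock 19
[3] DMA t3→B (2c) ∥ CU A:t2 (3c) ⇒ 3c, clock 22
[4] DMA t4→A (5c) ∥ CU B:t3 (8c) ⇒ 8c, clock 30
[5] DMA t5→B (2c) ∥ CU A:t4 (7c) ⇒ 7c, clock 37
[6] DMA t6→A (9c) ∥ CU B:t5 (7c) ⇒ 9c, clock 46
[7] DMA t7→B (7c) ∥ CU A:t6 (3c) ⇒ 7c, clock 53
[8] DMA idle ∥ CU B:t7 (7c) ⇒ 7c, clock 60

step 1: A=compute:t0 B=load:t1 [load-bound]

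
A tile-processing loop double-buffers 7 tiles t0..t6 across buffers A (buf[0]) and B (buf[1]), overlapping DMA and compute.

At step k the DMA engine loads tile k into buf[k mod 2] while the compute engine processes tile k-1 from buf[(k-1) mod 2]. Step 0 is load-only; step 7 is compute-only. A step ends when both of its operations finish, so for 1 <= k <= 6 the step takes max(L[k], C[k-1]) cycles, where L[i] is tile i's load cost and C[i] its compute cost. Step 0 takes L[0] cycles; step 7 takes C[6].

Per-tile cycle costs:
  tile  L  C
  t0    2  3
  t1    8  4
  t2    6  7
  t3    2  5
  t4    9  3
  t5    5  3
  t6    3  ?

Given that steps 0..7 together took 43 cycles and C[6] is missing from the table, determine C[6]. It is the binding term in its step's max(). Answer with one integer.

C[6] = 3

step 0 → dur = L[0]=2 = 2
step 1 → dur = max(L[1]=8, C[0]=3) = 8
step 2 → dur = max(L[2]=6, C[1]=4) = 6
step 3 → dur = max(L[3]=2, C[2]=7) = 7
step 4 → dur = max(L[4]=9, C[3]=5) = 9
step 5 → dur = max(L[5]=5, C[4]=3) = 5
step 6 → dur = max(L[6]=3, C[5]=3) = 3
step 7 → dur = C[6]=? = C[6]  (unknown; binding)
sum of known step durations = 40
dur[7] = total - known = 43 - 40 = 3
C[6] is the binding max in step 7, so C[6] = dur[7] = 3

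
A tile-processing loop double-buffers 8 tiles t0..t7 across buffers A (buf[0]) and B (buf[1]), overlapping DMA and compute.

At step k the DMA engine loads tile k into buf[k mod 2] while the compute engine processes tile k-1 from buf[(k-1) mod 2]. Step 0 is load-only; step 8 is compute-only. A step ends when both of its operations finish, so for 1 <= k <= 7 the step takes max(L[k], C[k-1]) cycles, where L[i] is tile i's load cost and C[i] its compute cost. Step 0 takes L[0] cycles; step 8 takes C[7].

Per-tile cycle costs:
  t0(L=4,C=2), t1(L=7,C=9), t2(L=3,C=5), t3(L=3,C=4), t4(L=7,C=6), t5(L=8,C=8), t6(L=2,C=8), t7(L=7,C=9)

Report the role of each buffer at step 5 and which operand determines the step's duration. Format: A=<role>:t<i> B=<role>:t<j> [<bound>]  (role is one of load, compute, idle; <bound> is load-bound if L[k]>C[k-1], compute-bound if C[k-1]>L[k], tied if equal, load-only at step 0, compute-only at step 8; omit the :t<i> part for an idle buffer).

step 5: A=compute:t4 B=load:t5 [load-bound]

[0] DMA t0→A (4c) ∥ CU idle ⇒ 4c, clock 4
[1] DMA t1→B (7c) ∥ CU A:t0 (2c) ⇒ 7c, clock 11
[2] DMA t2→A (3c) ∥ CU B:t1 (9c) ⇒ 9c, clock 20
[3] DMA t3→B (3c) ∥ CU A:t2 (5c) ⇒ 5c, clock 25
[4] DMA t4→A (7c) ∥ CU B:t3 (4c) ⇒ 7c, clock 32
[5] DMA t5→B (8c) ∥ CU A:t4 (6c) ⇒ 8c, clock 40
[6] DMA t6→A (2c) ∥ CU B:t5 (8c) ⇒ 8c, clock 48
[7] DMA t7→B (7c) ∥ CU A:t6 (8c) ⇒ 8c, clock 56
[8] DMA idle ∥ CU B:t7 (9c) ⇒ 9c, clock 65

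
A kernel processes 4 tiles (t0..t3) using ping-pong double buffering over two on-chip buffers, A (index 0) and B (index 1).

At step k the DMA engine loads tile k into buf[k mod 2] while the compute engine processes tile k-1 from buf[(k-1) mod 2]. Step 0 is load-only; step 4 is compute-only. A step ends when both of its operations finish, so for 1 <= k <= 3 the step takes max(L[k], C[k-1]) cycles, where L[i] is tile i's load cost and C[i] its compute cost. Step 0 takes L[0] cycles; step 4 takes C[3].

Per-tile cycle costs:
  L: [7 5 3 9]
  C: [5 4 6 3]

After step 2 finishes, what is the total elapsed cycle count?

end_cycle[2] = 16

[0] DMA t0→A (7c) ∥ CU idle ⇒ 7c, clock 7
[1] DMA t1→B (5c) ∥ CU A:t0 (5c) ⇒ 5c, clock 12
[2] DMA t2→A (3c) ∥ CU B:t1 (4c) ⇒ 4c, clock 16
[3] DMA t3→B (9c) ∥ CU A:t2 (6c) ⇒ 9c, clock 25
[4] DMA idle ∥ CU B:t3 (3c) ⇒ 3c, clock 28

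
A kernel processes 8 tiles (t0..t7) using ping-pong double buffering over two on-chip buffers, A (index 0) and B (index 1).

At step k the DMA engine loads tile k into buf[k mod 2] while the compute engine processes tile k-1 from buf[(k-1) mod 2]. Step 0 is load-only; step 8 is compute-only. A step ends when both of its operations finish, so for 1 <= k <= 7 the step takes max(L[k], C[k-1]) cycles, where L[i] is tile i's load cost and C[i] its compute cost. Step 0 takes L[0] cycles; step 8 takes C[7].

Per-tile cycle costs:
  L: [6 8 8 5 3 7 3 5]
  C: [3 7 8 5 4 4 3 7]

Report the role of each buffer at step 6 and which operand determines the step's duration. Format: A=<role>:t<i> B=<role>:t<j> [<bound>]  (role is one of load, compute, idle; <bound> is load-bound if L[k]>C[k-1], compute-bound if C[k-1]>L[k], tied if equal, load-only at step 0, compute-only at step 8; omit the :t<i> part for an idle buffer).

  0. 6=6c; end=6; A:t0 B:-
  1. max(8,3)=8c; end=14; A:t0 B:t1
  2. max(8,7)=8c; end=22; A:t2 B:t1
  3. max(5,8)=8c; end=30; A:t2 B:t3
  4. max(3,5)=5c; end=35; A:t4 B:t3
  5. max(7,4)=7c; end=42; A:t4 B:t5
  6. max(3,4)=4c; end=46; A:t6 B:t5
  7. max(5,3)=5c; end=51; A:t6 B:t7
  8. 7=7c; end=58; A:t6 B:t7

step 6: A=load:t6 B=compute:t5 [compute-bound]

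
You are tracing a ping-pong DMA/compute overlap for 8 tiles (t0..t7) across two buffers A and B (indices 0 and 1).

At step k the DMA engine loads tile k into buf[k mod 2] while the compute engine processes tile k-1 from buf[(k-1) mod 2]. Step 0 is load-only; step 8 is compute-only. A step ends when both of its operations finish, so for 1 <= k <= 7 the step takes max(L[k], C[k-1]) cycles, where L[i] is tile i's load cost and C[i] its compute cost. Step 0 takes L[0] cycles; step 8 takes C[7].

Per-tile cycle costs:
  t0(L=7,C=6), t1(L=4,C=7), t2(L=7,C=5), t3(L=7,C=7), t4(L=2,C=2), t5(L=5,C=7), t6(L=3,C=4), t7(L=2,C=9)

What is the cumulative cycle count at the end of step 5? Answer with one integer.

end_cycle[5] = 39

k=0 load=t0/7c comp=- wait=7 total=7
k=1 load=t1/4c comp=t0/6c wait=6 total=13
k=2 load=t2/7c comp=t1/7c wait=7 total=20
k=3 load=t3/7c comp=t2/5c wait=7 total=27
k=4 load=t4/2c comp=t3/7c wait=7 total=34
k=5 load=t5/5c comp=t4/2c wait=5 total=39
k=6 load=t6/3c comp=t5/7c wait=7 total=46
k=7 load=t7/2c comp=t6/4c wait=4 total=50
k=8 load=- comp=t7/9c wait=9 total=59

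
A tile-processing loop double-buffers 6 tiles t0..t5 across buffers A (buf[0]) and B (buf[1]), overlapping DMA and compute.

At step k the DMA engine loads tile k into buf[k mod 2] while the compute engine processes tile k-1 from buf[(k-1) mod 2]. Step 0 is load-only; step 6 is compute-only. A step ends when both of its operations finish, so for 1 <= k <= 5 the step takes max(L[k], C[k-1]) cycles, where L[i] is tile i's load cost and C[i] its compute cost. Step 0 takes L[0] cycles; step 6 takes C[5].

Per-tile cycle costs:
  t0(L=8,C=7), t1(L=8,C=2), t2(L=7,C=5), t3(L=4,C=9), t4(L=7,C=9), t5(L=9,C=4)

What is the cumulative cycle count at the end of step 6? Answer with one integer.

  0. 8=8c; end=8; A:t0 B:-
  1. max(8,7)=8c; end=16; A:t0 B:t1
  2. max(7,2)=7c; end=23; A:t2 B:t1
  3. max(4,5)=5c; end=28; A:t2 B:t3
  4. max(7,9)=9c; end=37; A:t4 B:t3
  5. max(9,9)=9c; end=46; A:t4 B:t5
  6. 4=4c; end=50; A:t4 B:t5

end_cycle[6] = 50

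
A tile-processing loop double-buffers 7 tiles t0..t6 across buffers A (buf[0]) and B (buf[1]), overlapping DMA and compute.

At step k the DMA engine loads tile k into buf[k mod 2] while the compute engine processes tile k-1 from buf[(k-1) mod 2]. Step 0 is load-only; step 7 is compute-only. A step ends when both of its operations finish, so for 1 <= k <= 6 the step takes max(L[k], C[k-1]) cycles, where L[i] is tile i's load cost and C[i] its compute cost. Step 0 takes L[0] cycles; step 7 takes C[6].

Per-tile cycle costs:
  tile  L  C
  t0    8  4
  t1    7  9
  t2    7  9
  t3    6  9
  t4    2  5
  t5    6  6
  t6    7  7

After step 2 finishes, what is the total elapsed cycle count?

[0] DMA t0→A (8c) ∥ CU idle ⇒ 8c, clock 8
[1] DMA t1→B (7c) ∥ CU A:t0 (4c) ⇒ 7c, clock 15
[2] DMA t2→A (7c) ∥ CU B:t1 (9c) ⇒ 9c, clock 24
[3] DMA t3→B (6c) ∥ CU A:t2 (9c) ⇒ 9c, clock 33
[4] DMA t4→A (2c) ∥ CU B:t3 (9c) ⇒ 9c, clock 42
[5] DMA t5→B (6c) ∥ CU A:t4 (5c) ⇒ 6c, clock 48
[6] DMA t6→A (7c) ∥ CU B:t5 (6c) ⇒ 7c, clock 55
[7] DMA idle ∥ CU A:t6 (7c) ⇒ 7c, clock 62

end_cycle[2] = 24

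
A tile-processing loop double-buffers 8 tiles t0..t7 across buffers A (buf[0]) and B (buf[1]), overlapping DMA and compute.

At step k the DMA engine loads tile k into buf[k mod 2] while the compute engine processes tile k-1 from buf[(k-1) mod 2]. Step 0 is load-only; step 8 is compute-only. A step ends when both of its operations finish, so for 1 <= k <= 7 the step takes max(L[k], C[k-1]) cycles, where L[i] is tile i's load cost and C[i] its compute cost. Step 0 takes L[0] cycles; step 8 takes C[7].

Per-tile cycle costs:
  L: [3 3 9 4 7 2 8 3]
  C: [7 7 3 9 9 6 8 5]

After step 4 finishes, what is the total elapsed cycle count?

step 0: L[0]=3 → dur=3, Σ=3 | A=load:t0 B=idle [load-only]
step 1: L[1]=3 C[0]=7 → dur=7, Σ=10 | A=compute:t0 B=load:t1 [compute-bound]
step 2: L[2]=9 C[1]=7 → dur=9, Σ=19 | A=load:t2 B=compute:t1 [load-bound]
step 3: L[3]=4 C[2]=3 → dur=4, Σ=23 | A=compute:t2 B=load:t3 [load-bound]
step 4: L[4]=7 C[3]=9 → dur=9, Σ=32 | A=load:t4 B=compute:t3 [compute-bound]
step 5: L[5]=2 C[4]=9 → dur=9, Σ=41 | A=compute:t4 B=load:t5 [compute-bound]
step 6: L[6]=8 C[5]=6 → dur=8, Σ=49 | A=load:t6 B=compute:t5 [load-bound]
step 7: L[7]=3 C[6]=8 → dur=8, Σ=57 | A=compute:t6 B=load:t7 [compute-bound]
step 8: C[7]=5 → dur=5, Σ=62 | A=idle B=compute:t7 [compute-only]

end_cycle[4] = 32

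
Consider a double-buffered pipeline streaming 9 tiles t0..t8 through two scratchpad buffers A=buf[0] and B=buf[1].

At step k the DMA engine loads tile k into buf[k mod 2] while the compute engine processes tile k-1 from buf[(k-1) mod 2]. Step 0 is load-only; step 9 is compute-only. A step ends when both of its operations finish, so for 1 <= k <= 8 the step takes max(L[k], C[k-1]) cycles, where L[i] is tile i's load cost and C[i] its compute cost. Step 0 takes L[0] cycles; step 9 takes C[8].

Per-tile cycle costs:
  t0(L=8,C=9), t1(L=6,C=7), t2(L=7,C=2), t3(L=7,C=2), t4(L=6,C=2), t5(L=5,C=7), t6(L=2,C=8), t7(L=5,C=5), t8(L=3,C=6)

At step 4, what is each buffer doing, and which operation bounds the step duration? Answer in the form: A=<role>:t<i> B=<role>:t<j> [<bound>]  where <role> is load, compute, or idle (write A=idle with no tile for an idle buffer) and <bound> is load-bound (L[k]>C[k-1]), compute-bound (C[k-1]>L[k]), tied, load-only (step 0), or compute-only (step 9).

k=0 load=t0/8c comp=- wait=8 total=8
k=1 load=t1/6c comp=t0/9c wait=9 total=17
k=2 load=t2/7c comp=t1/7c wait=7 total=24
k=3 load=t3/7c comp=t2/2c wait=7 total=31
k=4 load=t4/6c comp=t3/2c wait=6 total=37
k=5 load=t5/5c comp=t4/2c wait=5 total=42
k=6 load=t6/2c comp=t5/7c wait=7 total=49
k=7 load=t7/5c comp=t6/8c wait=8 total=57
k=8 load=t8/3c comp=t7/5c wait=5 total=62
k=9 load=- comp=t8/6c wait=6 total=68

step 4: A=load:t4 B=compute:t3 [load-bound]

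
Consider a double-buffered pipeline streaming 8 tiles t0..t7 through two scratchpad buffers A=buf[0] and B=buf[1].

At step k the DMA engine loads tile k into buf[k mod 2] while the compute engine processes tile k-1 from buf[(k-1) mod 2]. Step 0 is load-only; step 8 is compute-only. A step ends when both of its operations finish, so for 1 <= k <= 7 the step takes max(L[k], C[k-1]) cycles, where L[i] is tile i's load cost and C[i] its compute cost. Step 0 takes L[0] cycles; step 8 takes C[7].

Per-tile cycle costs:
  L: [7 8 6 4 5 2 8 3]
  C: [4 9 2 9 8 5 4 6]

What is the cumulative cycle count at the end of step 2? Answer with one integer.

  0. 7=7c; end=7; A:t0 B:-
  1. max(8,4)=8c; end=15; A:t0 B:t1
  2. max(6,9)=9c; end=24; A:t2 B:t1
  3. max(4,2)=4c; end=28; A:t2 B:t3
  4. max(5,9)=9c; end=37; A:t4 B:t3
  5. max(2,8)=8c; end=45; A:t4 B:t5
  6. max(8,5)=8c; end=53; A:t6 B:t5
  7. max(3,4)=4c; end=57; A:t6 B:t7
  8. 6=6c; end=63; A:t6 B:t7

end_cycle[2] = 24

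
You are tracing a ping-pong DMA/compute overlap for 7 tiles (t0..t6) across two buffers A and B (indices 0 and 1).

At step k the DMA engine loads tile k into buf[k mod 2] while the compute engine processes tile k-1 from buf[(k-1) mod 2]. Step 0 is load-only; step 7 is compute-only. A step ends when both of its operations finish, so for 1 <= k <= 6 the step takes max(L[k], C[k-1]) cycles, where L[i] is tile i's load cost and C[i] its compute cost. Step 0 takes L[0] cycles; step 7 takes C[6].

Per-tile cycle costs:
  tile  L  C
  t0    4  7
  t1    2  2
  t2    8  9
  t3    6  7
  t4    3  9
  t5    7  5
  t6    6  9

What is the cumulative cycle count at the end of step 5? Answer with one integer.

end_cycle[5] = 44

[0] DMA t0→A (4c) ∥ CU idle ⇒ 4c, clock 4
[1] DMA t1→B (2c) ∥ CU A:t0 (7c) ⇒ 7c, clock 11
[2] DMA t2→A (8c) ∥ CU B:t1 (2c) ⇒ 8c, clock 19
[3] DMA t3→B (6c) ∥ CU A:t2 (9c) ⇒ 9c, clock 28
[4] DMA t4→A (3c) ∥ CU B:t3 (7c) ⇒ 7c, clock 35
[5] DMA t5→B (7c) ∥ CU A:t4 (9c) ⇒ 9c, clock 44
[6] DMA t6→A (6c) ∥ CU B:t5 (5c) ⇒ 6c, clock 50
[7] DMA idle ∥ CU A:t6 (9c) ⇒ 9c, clock 59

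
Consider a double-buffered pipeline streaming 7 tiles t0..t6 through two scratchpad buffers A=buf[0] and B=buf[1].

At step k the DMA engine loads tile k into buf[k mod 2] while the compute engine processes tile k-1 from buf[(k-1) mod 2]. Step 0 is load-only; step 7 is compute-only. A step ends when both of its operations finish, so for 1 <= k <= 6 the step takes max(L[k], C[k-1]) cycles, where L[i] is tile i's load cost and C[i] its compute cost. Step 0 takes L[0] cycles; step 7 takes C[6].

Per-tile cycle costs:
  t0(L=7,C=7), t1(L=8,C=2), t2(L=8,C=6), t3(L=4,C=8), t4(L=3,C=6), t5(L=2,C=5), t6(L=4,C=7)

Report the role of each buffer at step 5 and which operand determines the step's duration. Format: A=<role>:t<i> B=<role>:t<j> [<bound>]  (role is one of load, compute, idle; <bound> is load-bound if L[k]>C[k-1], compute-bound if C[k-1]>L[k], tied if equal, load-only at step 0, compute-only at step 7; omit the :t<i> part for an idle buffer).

step 5: A=compute:t4 B=load:t5 [compute-bound]

k=0 load=t0/7c comp=- wait=7 total=7
k=1 load=t1/8c comp=t0/7c wait=8 total=15
k=2 load=t2/8c comp=t1/2c wait=8 total=23
k=3 load=t3/4c comp=t2/6c wait=6 total=29
k=4 load=t4/3c comp=t3/8c wait=8 total=37
k=5 load=t5/2c comp=t4/6c wait=6 total=43
k=6 load=t6/4c comp=t5/5c wait=5 total=48
k=7 load=- comp=t6/7c wait=7 total=55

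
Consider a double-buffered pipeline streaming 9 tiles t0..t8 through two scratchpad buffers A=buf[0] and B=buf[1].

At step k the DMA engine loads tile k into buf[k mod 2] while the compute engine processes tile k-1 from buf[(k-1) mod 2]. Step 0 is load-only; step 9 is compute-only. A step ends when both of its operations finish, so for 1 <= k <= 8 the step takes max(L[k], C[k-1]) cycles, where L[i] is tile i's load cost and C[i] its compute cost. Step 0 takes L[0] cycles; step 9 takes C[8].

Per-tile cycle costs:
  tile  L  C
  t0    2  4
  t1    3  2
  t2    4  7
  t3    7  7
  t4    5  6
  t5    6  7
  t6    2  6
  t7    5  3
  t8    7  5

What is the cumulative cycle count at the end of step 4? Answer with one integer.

end_cycle[4] = 24

step 0: L[0]=2 → dur=2, Σ=2 | A=load:t0 B=idle [load-only]
step 1: L[1]=3 C[0]=4 → dur=4, Σ=6 | A=compute:t0 B=load:t1 [compute-bound]
step 2: L[2]=4 C[1]=2 → dur=4, Σ=10 | A=load:t2 B=compute:t1 [load-bound]
step 3: L[3]=7 C[2]=7 → dur=7, Σ=17 | A=compute:t2 B=load:t3 [tied]
step 4: L[4]=5 C[3]=7 → dur=7, Σ=24 | A=load:t4 B=compute:t3 [compute-bound]
step 5: L[5]=6 C[4]=6 → dur=6, Σ=30 | A=compute:t4 B=load:t5 [tied]
step 6: L[6]=2 C[5]=7 → dur=7, Σ=37 | A=load:t6 B=compute:t5 [compute-bound]
step 7: L[7]=5 C[6]=6 → dur=6, Σ=43 | A=compute:t6 B=load:t7 [compute-bound]
step 8: L[8]=7 C[7]=3 → dur=7, Σ=50 | A=load:t8 B=compute:t7 [load-bound]
step 9: C[8]=5 → dur=5, Σ=55 | A=compute:t8 B=idle [compute-only]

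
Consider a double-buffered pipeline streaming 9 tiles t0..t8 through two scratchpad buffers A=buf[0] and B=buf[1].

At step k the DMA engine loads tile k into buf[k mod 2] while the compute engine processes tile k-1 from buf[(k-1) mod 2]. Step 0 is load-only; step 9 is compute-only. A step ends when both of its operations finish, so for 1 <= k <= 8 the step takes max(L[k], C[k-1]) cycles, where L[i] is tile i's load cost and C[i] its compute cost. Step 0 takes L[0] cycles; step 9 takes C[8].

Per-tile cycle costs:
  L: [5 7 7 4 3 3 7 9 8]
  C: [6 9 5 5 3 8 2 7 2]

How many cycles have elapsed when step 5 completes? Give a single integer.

end_cycle[5] = 34

  0. 5=5c; end=5; A:t0 B:-
  1. max(7,6)=7c; end=12; A:t0 B:t1
  2. max(7,9)=9c; end=21; A:t2 B:t1
  3. max(4,5)=5c; end=26; A:t2 B:t3
  4. max(3,5)=5c; end=31; A:t4 B:t3
  5. max(3,3)=3c; end=34; A:t4 B:t5
  6. max(7,8)=8c; end=42; A:t6 B:t5
  7. max(9,2)=9c; end=51; A:t6 B:t7
  8. max(8,7)=8c; end=59; A:t8 B:t7
  9. 2=2c; end=61; A:t8 B:t7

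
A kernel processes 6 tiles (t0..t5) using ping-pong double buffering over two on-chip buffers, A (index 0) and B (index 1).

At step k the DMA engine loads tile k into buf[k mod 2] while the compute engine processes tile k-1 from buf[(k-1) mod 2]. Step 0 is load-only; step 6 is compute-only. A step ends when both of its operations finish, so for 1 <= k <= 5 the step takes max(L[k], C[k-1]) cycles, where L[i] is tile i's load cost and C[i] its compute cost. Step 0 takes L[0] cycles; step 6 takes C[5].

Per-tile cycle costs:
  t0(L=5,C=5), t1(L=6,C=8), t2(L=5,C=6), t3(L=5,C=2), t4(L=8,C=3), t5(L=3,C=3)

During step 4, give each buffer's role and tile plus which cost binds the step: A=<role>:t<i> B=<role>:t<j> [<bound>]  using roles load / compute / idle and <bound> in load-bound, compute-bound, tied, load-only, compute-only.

step 0: L[0]=5 → dur=5, Σ=5 | A=load:t0 B=idle [load-only]
step 1: L[1]=6 C[0]=5 → dur=6, Σ=11 | A=compute:t0 B=load:t1 [load-bound]
step 2: L[2]=5 C[1]=8 → dur=8, Σ=19 | A=load:t2 B=compute:t1 [compute-bound]
step 3: L[3]=5 C[2]=6 → dur=6, Σ=25 | A=compute:t2 B=load:t3 [compute-bound]
step 4: L[4]=8 C[3]=2 → dur=8, Σ=33 | A=load:t4 B=compute:t3 [load-bound]
step 5: L[5]=3 C[4]=3 → dur=3, Σ=36 | A=compute:t4 B=load:t5 [tied]
step 6: C[5]=3 → dur=3, Σ=39 | A=idle B=compute:t5 [compute-only]

step 4: A=load:t4 B=compute:t3 [load-bound]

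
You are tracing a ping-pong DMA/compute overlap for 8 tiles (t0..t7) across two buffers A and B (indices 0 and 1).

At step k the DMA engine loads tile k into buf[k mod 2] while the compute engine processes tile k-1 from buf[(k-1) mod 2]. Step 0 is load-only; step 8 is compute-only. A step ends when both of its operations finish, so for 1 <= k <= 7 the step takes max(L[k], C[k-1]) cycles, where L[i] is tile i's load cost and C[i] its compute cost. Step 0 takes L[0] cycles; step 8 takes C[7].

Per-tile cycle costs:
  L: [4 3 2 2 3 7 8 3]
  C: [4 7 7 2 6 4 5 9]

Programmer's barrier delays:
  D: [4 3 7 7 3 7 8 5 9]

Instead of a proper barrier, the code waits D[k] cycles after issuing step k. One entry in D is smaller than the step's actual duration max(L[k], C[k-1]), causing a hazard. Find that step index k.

k=0 barrier L[0]=4→4c, D[0]=4 ok
k=1 barrier max(L[1]=3,C[0]=4)→4c, D[1]=3 SHORT
k=2 barrier max(L[2]=2,C[1]=7)→7c, D[2]=7 ok
k=3 barrier max(L[3]=2,C[2]=7)→7c, D[3]=7 ok
k=4 barrier max(L[4]=3,C[3]=2)→3c, D[4]=3 ok
k=5 barrier max(L[5]=7,C[4]=6)→7c, D[5]=7 ok
k=6 barrier max(L[6]=8,C[5]=4)→8c, D[6]=8 ok
k=7 barrier max(L[7]=3,C[6]=5)→5c, D[7]=5 ok
k=8 barrier C[7]=9→9c, D[8]=9 ok

hazard at step 1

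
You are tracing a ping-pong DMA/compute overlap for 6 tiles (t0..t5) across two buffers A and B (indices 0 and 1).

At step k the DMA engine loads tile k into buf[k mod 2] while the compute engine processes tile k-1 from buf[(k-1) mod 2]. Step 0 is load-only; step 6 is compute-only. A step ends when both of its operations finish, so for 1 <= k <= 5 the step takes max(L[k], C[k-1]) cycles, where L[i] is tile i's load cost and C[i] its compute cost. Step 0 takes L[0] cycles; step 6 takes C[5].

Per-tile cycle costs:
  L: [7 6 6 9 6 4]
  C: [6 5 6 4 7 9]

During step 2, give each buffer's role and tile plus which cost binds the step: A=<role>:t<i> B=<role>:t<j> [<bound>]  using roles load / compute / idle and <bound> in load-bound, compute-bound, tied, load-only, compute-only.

step 2: A=load:t2 B=compute:t1 [load-bound]

k=0 load=t0/7c comp=- wait=7 total=7
k=1 load=t1/6c comp=t0/6c wait=6 total=13
k=2 load=t2/6c comp=t1/5c wait=6 total=19
k=3 load=t3/9c comp=t2/6c wait=9 total=28
k=4 load=t4/6c comp=t3/4c wait=6 total=34
k=5 load=t5/4c comp=t4/7c wait=7 total=41
k=6 load=- comp=t5/9c wait=9 total=50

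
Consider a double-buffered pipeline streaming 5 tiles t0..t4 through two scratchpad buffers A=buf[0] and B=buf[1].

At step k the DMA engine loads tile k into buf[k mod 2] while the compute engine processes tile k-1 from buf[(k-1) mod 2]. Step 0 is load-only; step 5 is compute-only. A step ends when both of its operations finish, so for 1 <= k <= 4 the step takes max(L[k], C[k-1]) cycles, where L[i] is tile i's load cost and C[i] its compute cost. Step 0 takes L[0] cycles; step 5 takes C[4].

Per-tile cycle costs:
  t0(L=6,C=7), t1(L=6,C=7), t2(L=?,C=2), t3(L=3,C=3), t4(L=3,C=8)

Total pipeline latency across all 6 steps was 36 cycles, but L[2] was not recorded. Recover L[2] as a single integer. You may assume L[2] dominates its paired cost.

step 0 = dur = L[0]=6 = 6
step 1 = dur = max(L[1]=6, C[0]=7) = 7
step 2 = dur = max(L[2]=?, C[1]=7) = L[2]  (unknown; binding)
step 3 = dur = max(L[3]=3, C[2]=2) = 3
step 4 = dur = max(L[4]=3, C[3]=3) = 3
step 5 = dur = C[4]=8 = 8
sum of known step durations = 27
dur[2] = total - known = 36 - 27 = 9
L[2] is the binding max in step 2, so L[2] = dur[2] = 9

L[2] = 9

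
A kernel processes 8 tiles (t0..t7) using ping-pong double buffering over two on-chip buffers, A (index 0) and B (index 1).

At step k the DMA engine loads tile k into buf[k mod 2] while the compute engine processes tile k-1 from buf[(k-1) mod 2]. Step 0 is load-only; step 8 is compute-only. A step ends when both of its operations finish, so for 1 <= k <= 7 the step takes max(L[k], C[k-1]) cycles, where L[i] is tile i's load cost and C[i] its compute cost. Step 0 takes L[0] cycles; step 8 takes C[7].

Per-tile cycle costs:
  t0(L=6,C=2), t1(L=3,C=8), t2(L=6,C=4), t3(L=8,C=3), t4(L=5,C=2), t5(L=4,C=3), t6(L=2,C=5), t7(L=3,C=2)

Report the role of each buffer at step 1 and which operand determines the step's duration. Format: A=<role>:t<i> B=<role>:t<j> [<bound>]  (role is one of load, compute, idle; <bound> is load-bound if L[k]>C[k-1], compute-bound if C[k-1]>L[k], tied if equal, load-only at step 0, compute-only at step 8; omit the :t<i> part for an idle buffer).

[0] DMA t0→A (6c) ∥ CU idle ⇒ 6c, clock 6
[1] DMA t1→B (3c) ∥ CU A:t0 (2c) ⇒ 3c, clock 9
[2] DMA t2→A (6c) ∥ CU B:t1 (8c) ⇒ 8c, clock 17
[3] DMA t3→B (8c) ∥ CU A:t2 (4c) ⇒ 8c, clock 25
[4] DMA t4→A (5c) ∥ CU B:t3 (3c) ⇒ 5c, clock 30
[5] DMA t5→B (4c) ∥ CU A:t4 (2c) ⇒ 4c, clock 34
[6] DMA t6→A (2c) ∥ CU B:t5 (3c) ⇒ 3c, clock 37
[7] DMA t7→B (3c) ∥ CU A:t6 (5c) ⇒ 5c, clock 42
[8] DMA idle ∥ CU B:t7 (2c) ⇒ 2c, clock 44

step 1: A=compute:t0 B=load:t1 [load-bound]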